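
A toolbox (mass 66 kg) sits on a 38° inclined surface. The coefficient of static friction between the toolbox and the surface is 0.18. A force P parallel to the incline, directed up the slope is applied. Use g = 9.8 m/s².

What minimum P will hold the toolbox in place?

P_min ≈ 306 N

The toolbox tends to slide down (tan θ > μ_s), so at the point of impending slip friction acts up-slope at its limit: f = μ_s N.
P is parallel to the surface, so N = m g cos θ = 510 N.
Along the incline: P + μ_s N = m g sin θ, so P = 398 − 0.18×510 = 306 N.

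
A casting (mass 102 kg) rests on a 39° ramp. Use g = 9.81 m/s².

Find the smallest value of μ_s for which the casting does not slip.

At the slip threshold m g sin θ = μ_s m g cos θ, so μ_s,min = tan θ.
μ_s,min = tan 39° = 0.81.

μ_s,min ≈ 0.81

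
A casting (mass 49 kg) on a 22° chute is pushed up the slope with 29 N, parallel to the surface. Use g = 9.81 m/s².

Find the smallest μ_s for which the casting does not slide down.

N = m g cos θ = 445.7 N.
Friction must make up the shortfall along the incline: f = m g sin θ − P = 180.1 − 29 = 151.1 N.
At the threshold f = μ_s N, so μ_s,min = 151.1/445.7 = 0.339.

μ_s,min ≈ 0.339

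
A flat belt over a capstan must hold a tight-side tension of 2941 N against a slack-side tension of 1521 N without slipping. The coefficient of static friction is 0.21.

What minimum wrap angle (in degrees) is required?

β_min ≈ 180°

T₂/T₁ = e^{μβ} → β = ln(T₂/T₁)/μ.
β = ln(2941/1521)/0.21 = 0.6594/0.21 = 3.14 rad.
In degrees: β = 3.14 × 180/π = 180°.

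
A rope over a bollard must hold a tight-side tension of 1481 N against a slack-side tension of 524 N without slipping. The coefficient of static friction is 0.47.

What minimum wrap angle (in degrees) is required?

T₂/T₁ = e^{μβ} → β = ln(T₂/T₁)/μ.
β = ln(1481/524)/0.47 = 1.039/0.47 = 2.211 rad.
In degrees: β = 2.211 × 180/π = 127°.

β_min ≈ 127°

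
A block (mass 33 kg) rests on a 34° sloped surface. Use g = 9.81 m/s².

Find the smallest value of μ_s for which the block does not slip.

At the slip threshold m g sin θ = μ_s m g cos θ, so μ_s,min = tan θ.
μ_s,min = tan 34° = 0.675.

μ_s,min ≈ 0.675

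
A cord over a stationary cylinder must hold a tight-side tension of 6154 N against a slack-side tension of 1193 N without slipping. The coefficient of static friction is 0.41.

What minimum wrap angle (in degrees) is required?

β_min ≈ 229°

T₂/T₁ = e^{μβ} → β = ln(T₂/T₁)/μ.
β = ln(6154/1193)/0.41 = 1.641/0.41 = 4.002 rad.
In degrees: β = 4.002 × 180/π = 229°.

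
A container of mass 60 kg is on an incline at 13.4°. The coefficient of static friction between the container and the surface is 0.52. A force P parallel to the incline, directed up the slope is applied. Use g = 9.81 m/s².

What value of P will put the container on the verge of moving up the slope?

P ≈ 434 N

At impending motion up the slope, friction acts down-slope at its limit: f = μ_s N.
P is parallel to the surface, so N = m g cos θ = 573 N.
Along the incline: P = m g sin θ + μ_s N = 136 + 0.52×573 = 434 N.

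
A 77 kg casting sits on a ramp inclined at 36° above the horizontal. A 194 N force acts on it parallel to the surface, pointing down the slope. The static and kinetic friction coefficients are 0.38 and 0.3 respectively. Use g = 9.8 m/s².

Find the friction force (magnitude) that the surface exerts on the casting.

f ≈ 183 N (up the incline)

Perpendicular to the surface, N = m g cos θ = 77·9.8·cos 36° = 610.5 N.
Parallel to the incline, ΣF = 0 gives f = m g sin θ + P = 443.5 + 194 = 637.5 N (up-slope positive).
Maximum static friction available: μ_s N = 0.38 × 610.5 = 232 N.
Since |637.5| > 232 N, static friction cannot hold it; the casting slides down the incline and kinetic friction applies: f = μ_k N = 0.3 × 610.5 = 183 N.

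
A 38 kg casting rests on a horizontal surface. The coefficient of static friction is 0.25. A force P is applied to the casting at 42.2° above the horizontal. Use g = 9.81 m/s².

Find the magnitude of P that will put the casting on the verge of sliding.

N = m g − P sin α (the pull lifts the casting).
At impending slip, P cos α = μ_s N = μ_s (m g − P sin α).
Solving: P (cos α + μ_s sin α) = μ_s m g → P = 0.25×373/(cos 42.2° + 0.25 sin 42.2°) = 93.2/0.9087 = 103 N.

P ≈ 103 N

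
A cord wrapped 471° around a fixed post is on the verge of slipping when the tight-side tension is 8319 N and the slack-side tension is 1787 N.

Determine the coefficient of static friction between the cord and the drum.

T₂/T₁ = e^{μβ} → μ = ln(T₂/T₁)/β.
β = 471° = 8.221 rad.
μ = ln(8319/1787)/8.221 = ln(4.655)/8.221 = 0.187.

μ ≈ 0.187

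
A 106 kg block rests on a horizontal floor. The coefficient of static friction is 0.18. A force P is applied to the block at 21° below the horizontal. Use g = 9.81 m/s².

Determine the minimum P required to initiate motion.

P ≈ 215 N

N = m g + P sin α (the push presses the block into the horizontal floor).
At impending slip, P cos α = μ_s N = μ_s (m g + P sin α).
Solving: P (cos α − μ_s sin α) = μ_s m g → P = 0.18×1040/(cos 21° − 0.18 sin 21°) = 187/0.8691 = 215 N.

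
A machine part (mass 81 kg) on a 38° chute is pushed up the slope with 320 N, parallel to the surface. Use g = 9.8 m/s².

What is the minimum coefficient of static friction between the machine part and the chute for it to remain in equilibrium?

N = m g cos θ = 625.5 N.
Friction must make up the shortfall along the incline: f = m g sin θ − P = 488.7 − 320 = 168.7 N.
At the threshold f = μ_s N, so μ_s,min = 168.7/625.5 = 0.27.

μ_s,min ≈ 0.27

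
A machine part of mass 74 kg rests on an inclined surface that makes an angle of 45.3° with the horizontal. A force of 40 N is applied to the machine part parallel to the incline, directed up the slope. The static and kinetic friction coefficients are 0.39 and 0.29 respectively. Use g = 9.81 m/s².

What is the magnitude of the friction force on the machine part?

The normal reaction is N = m g cos θ = 510.6 N.
The friction needed for equilibrium is m g sin θ − P = 516 − 40 = 476 N, measured positive up-slope.
The static-friction ceiling is μ_s N = 0.39 × 510.6 = 199.1 N.
|476| exceeds 199.1 N, so the machine part slips down-slope; friction is kinetic, f = μ_k N = 0.29×510.6 = 148 N.

f ≈ 148 N (up the incline)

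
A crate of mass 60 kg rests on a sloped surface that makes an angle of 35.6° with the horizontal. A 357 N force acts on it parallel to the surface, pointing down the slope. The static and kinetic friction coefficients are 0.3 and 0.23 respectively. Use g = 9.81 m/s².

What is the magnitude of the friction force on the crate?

f ≈ 110 N (up the incline)

The normal reaction is N = m g cos θ = 478.6 N.
For equilibrium along the incline the friction force must supply f = m g sin θ + P = 342.6 + 357 = 699.6 N (positive meaning up-slope).
Static friction can supply at most μ_s N = 143.6 N.
Since |699.6| > 143.6 N, static friction cannot hold it; the crate slides down the incline and kinetic friction applies: f = μ_k N = 0.23 × 478.6 = 110 N.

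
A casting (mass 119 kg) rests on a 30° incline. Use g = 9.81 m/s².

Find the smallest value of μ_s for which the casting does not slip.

At the slip threshold m g sin θ = μ_s m g cos θ, so μ_s,min = tan θ.
μ_s,min = tan 30° = 0.577.

μ_s,min ≈ 0.577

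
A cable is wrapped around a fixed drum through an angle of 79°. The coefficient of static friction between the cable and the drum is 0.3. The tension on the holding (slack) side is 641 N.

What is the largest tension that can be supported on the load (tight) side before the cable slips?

At impending slip the capstan equation gives T₂/T₁ = e^{μβ} with β in radians.
β = 79° × π/180 = 1.379 rad.
e^{μβ} = e^{0.3×1.379} = 1.512.
T₂ = T₁ · e^{μβ} = 641 × 1.512 = 969 N.

T_max ≈ 969 N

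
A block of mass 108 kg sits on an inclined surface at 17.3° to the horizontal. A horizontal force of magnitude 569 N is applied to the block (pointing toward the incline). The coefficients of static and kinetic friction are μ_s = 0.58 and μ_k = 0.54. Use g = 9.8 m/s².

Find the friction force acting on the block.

The horizontal push has a component P sin θ into the surface, so N = m g cos θ + P sin θ = 1011 + 169.2 = 1180 N.
Parallel to the incline: P cos θ − m g sin θ = 543.3 − 314.7 = 228.5 N; the friction needed to balance this is 228.5 N acting down the slope.
Maximum static friction: μ_s N = 0.58 × 1180 = 684.2 N.
|f_req| = 228.5 ≤ 684.2 N → the block is in equilibrium; friction equals the required value.

f ≈ 229 N (down the incline)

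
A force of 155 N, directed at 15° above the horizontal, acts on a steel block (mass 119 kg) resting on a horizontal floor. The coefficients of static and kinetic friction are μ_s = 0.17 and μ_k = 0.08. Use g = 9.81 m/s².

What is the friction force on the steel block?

f ≈ 150 N

The vertical component of P reduces the normal force: N = m g − P sin α = 1167 − 40.12 = 1127 N.
Horizontally, friction must balance P cos α = 149.7 N.
μ_s N = 0.17 × 1127 = 191.6 N.
149.7 ≤ 191.6 N → static; friction equals the required 150 N.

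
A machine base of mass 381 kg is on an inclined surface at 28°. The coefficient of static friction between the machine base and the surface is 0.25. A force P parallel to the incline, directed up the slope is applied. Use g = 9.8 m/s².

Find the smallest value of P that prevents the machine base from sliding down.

The machine base tends to slide down (tan θ > μ_s), so at the point of impending slip friction acts up-slope at its limit: f = μ_s N.
P is parallel to the surface, so N = m g cos θ = 3300 N.
Along the incline: P + μ_s N = m g sin θ, so P = 1750 − 0.25×3300 = 929 N.

P_min ≈ 929 N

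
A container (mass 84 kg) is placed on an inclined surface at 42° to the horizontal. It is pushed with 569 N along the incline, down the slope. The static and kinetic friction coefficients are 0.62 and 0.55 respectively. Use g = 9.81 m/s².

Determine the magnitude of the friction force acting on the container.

The normal reaction is N = m g cos θ = 612.4 N.
For equilibrium along the incline the friction force must supply f = m g sin θ + P = 551.4 + 569 = 1120 N (positive meaning up-slope).
The static-friction ceiling is μ_s N = 0.62 × 612.4 = 379.7 N.
Since |1120| > 379.7 N, static friction cannot hold it; the container slides down the incline and kinetic friction applies: f = μ_k N = 0.55 × 612.4 = 337 N.

f ≈ 337 N (up the incline)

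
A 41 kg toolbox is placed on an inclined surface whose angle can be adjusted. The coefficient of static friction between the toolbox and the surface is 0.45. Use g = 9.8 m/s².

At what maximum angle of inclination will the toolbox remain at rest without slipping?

At the slip threshold, m g sin θ = μ_s · m g cos θ, so tan θ = μ_s.
θ_max = arctan(0.45) = 24.2°.

θ_max ≈ 24.2°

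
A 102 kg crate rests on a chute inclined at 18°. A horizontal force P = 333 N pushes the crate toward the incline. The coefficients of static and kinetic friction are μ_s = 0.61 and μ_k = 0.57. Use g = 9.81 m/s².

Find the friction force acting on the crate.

Normal direction: N = m g cos θ + P sin θ = 1055 N.
Parallel to the incline: P cos θ − m g sin θ = 316.7 − 309.2 = 7.493 N; the friction needed to balance this is 7.493 N acting down the slope.
Maximum static friction: μ_s N = 0.61 × 1055 = 643.3 N.
|f_req| = 7.493 ≤ 643.3 N → the crate is in equilibrium; friction equals the required value.

f ≈ 7.49 N (down the incline)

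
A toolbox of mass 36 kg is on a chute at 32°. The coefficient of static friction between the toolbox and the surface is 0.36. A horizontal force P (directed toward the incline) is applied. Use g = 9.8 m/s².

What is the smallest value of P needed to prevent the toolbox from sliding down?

P_min ≈ 76.3 N

The toolbox tends to slide down (tan θ > μ_s), so at the point of impending slip friction acts up-slope at its limit: f = μ_s N.
Perpendicular to the incline: N = m g cos θ + P sin θ.
Along the incline: P cos θ + μ_s N = m g sin θ, i.e. P cos θ + μ_s (m g cos θ + P sin θ) = m g sin θ.
Solving, P (cos θ + μ_s sin θ) = m g (sin θ − μ_s cos θ), so P = 353×0.2246/1.039 = 76.3 N.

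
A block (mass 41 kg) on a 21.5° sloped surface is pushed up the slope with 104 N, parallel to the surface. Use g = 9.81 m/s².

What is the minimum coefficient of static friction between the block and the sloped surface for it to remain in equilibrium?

μ_s,min ≈ 0.116

N = m g cos θ = 374.2 N.
Friction must make up the shortfall along the incline: f = m g sin θ − P = 147.4 − 104 = 43.41 N.
At the threshold f = μ_s N, so μ_s,min = 43.41/374.2 = 0.116.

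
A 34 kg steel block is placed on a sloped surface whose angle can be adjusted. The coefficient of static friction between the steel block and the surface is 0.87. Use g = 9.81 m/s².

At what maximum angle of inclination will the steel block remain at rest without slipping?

At the slip threshold, m g sin θ = μ_s · m g cos θ, so tan θ = μ_s.
θ_max = arctan(0.87) = 41°.

θ_max ≈ 41°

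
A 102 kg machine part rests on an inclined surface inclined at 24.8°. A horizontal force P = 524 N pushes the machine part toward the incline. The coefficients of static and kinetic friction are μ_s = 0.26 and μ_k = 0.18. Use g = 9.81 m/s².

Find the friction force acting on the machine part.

Resolve perpendicular to the incline: N = m g cos θ + P sin θ = 102×9.81×cos 24.8° + 524×sin 24.8° = 1128 N.
Parallel to the incline: P cos θ − m g sin θ = 475.7 − 419.7 = 55.96 N; the friction needed to balance this is 55.96 N acting down the slope.
The limit of static friction is μ_s N = 293.3 N.
Since 55.96 N is within the 293.3 N limit, the machine part stays put and friction is exactly 56 N.

f ≈ 56 N (down the incline)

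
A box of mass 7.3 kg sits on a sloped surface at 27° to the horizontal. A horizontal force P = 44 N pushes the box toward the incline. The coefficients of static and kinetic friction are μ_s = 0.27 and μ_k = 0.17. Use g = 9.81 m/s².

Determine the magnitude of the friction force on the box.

f ≈ 6.69 N (down the incline)

Resolve perpendicular to the incline: N = m g cos θ + P sin θ = 7.3×9.81×cos 27° + 44×sin 27° = 83.78 N.
Along the incline, the net driving force (taking up-slope positive) is P cos θ − m g sin θ = 39.2 − 32.51 = 6.693 N, so equilibrium requires friction f = -6.693 N (down-slope).
The limit of static friction is μ_s N = 22.62 N.
|f_req| = 6.693 ≤ 22.62 N → the box is in equilibrium; friction equals the required value.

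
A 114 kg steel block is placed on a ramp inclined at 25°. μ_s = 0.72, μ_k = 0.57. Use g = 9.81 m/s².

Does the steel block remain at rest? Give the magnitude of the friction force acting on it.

f ≈ 473 N

N = m g cos θ = 1010 N.
Down-slope weight component: m g sin θ = 473 N.
μ_s N = 730 N.
473 ≤ 730 N, so it stays put; friction = 473 N.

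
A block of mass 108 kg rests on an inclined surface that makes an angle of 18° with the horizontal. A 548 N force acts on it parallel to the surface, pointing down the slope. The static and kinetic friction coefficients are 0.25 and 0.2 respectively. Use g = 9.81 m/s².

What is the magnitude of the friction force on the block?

f ≈ 202 N (up the incline)

The normal reaction is N = m g cos θ = 1008 N.
The friction needed for equilibrium is m g sin θ + P = 327.4 + 548 = 875.4 N, measured positive up-slope.
Static friction can supply at most μ_s N = 251.9 N.
|875.4| exceeds 251.9 N, so the block slips down-slope; friction is kinetic, f = μ_k N = 0.2×1008 = 202 N.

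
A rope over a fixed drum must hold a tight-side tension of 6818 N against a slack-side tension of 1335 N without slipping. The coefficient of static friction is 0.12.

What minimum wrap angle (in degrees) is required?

T₂/T₁ = e^{μβ} → β = ln(T₂/T₁)/μ.
β = ln(6818/1335)/0.12 = 1.631/0.12 = 13.59 rad.
In degrees: β = 13.59 × 180/π = 779°.

β_min ≈ 779°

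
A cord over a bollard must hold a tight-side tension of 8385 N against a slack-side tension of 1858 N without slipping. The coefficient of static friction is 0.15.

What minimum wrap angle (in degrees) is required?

β_min ≈ 576°

T₂/T₁ = e^{μβ} → β = ln(T₂/T₁)/μ.
β = ln(8385/1858)/0.15 = 1.507/0.15 = 10.05 rad.
In degrees: β = 10.05 × 180/π = 576°.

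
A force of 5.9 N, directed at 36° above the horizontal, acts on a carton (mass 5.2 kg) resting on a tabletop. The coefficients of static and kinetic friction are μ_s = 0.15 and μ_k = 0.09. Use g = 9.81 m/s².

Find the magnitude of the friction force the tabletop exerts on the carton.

f ≈ 4.77 N

The vertical component of P reduces the normal force: N = m g − P sin α = 51.01 − 3.468 = 47.54 N.
Horizontally, friction must balance P cos α = 4.773 N.
The static-friction limit is μ_s N = 7.132 N.
Since 4.773 N does not exceed the limit, the carton stays at rest and f = 4.77 N.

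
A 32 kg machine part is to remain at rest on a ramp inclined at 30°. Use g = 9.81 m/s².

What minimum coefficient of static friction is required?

μ_s,min ≈ 0.577

At the slip threshold m g sin θ = μ_s m g cos θ, so μ_s,min = tan θ.
μ_s,min = tan 30° = 0.577.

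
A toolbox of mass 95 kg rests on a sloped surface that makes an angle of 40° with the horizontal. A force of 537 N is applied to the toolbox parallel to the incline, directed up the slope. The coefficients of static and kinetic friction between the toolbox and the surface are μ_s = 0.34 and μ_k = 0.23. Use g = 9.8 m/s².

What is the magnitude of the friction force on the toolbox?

f ≈ 61.4 N (up the incline)

Normal force: N = m g cos θ = 95 × 9.8 × cos 40° = 713.2 N.
For equilibrium along the incline the friction force must supply f = m g sin θ − P = 598.4 − 537 = 61.44 N (positive meaning up-slope).
Maximum static friction available: μ_s N = 0.34 × 713.2 = 242.5 N.
Since |61.44| ≤ 242.5 N, static friction is sufficient; f equals the required value, not μ_s N.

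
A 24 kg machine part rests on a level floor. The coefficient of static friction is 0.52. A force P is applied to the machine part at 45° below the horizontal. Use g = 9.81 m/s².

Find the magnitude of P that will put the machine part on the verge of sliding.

N = m g + P sin α (the push presses the machine part into the level floor).
At impending slip, P cos α = μ_s N = μ_s (m g + P sin α).
Solving: P (cos α − μ_s sin α) = μ_s m g → P = 0.52×235/(cos 45° − 0.52 sin 45°) = 122/0.3394 = 361 N.

P ≈ 361 N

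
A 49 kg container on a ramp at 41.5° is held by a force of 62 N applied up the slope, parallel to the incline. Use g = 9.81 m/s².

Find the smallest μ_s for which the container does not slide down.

μ_s,min ≈ 0.713

N = m g cos θ = 360 N.
Friction must make up the shortfall along the incline: f = m g sin θ − P = 318.5 − 62 = 256.5 N.
At the threshold f = μ_s N, so μ_s,min = 256.5/360 = 0.713.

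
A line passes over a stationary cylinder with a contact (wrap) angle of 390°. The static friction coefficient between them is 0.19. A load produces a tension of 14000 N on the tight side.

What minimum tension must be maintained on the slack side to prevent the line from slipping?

Capstan equation at impending slip: T_tight/T_slack = e^{μβ}.
β = 390° = 6.807 rad; e^{μβ} = e^{0.19×6.807} = 3.645.
T_slack = T_tight / e^{μβ} = 14000 / 3.645 = 3840 N.

T_min ≈ 3840 N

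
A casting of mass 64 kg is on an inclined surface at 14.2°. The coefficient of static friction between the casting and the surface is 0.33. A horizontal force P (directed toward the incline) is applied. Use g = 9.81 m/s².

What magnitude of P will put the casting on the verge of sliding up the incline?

P ≈ 399 N

At impending motion up the slope, friction acts down-slope at its limit: f = μ_s N.
Perpendicular to the incline: N = m g cos θ + P sin θ.
Along the incline: P cos θ = m g sin θ + μ_s N = m g sin θ + μ_s (m g cos θ + P sin θ).
Solving, P (cos θ − μ_s sin θ) = m g (sin θ + μ_s cos θ), so P = 64×9.81×(sin 14.2° + 0.33 cos 14.2°)/(cos 14.2° − 0.33 sin 14.2°) = 628×0.5652/0.8885 = 399 N.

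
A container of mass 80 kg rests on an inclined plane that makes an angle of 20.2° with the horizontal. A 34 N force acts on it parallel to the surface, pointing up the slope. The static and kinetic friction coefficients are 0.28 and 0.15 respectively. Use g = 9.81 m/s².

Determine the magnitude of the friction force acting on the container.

Normal force: N = m g cos θ = 80 × 9.81 × cos 20.2° = 736.5 N.
Parallel to the incline, ΣF = 0 gives f = m g sin θ − P = 271 − 34 = 237 N (up-slope positive).
The static-friction ceiling is μ_s N = 0.28 × 736.5 = 206.2 N.
|237| exceeds 206.2 N, so the container slips down-slope; friction is kinetic, f = μ_k N = 0.15×736.5 = 110 N.

f ≈ 110 N (up the incline)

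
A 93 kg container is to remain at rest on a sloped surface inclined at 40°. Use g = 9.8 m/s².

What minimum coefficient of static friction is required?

μ_s,min ≈ 0.839

At the slip threshold m g sin θ = μ_s m g cos θ, so μ_s,min = tan θ.
μ_s,min = tan 40° = 0.839.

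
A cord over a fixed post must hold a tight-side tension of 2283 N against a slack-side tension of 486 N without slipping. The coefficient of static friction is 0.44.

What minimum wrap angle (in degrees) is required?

β_min ≈ 201°

T₂/T₁ = e^{μβ} → β = ln(T₂/T₁)/μ.
β = ln(2283/486)/0.44 = 1.547/0.44 = 3.516 rad.
In degrees: β = 3.516 × 180/π = 201°.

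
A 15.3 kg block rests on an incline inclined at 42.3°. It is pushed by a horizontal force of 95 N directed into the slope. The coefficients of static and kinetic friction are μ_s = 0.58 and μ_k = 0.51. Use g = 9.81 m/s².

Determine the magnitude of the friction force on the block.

f ≈ 30.7 N (up the incline)

Normal direction: N = m g cos θ + P sin θ = 174.9 N.
Along the incline, the net driving force (taking up-slope positive) is P cos θ − m g sin θ = 70.26 − 101 = -30.75 N, so equilibrium requires friction f = 30.75 N (up-slope).
Maximum static friction: μ_s N = 0.58 × 174.9 = 101.5 N.
Since 30.75 N is within the 101.5 N limit, the block stays put and friction is exactly 30.7 N.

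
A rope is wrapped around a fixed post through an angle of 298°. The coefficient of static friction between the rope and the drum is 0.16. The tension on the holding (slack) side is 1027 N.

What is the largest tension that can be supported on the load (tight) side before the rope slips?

T_max ≈ 2360 N

At impending slip the capstan equation gives T₂/T₁ = e^{μβ} with β in radians.
β = 298° × π/180 = 5.201 rad.
e^{μβ} = e^{0.16×5.201} = 2.298.
T₂ = T₁ · e^{μβ} = 1027 × 2.298 = 2360 N.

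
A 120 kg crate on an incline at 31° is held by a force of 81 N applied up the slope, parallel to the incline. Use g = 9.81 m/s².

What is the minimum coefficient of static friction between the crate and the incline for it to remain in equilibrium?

N = m g cos θ = 1009 N.
Friction must make up the shortfall along the incline: f = m g sin θ − P = 606.3 − 81 = 525.3 N.
At the threshold f = μ_s N, so μ_s,min = 525.3/1009 = 0.521.

μ_s,min ≈ 0.521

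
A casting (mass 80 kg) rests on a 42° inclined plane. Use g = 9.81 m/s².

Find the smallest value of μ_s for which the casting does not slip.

μ_s,min ≈ 0.9

At the slip threshold m g sin θ = μ_s m g cos θ, so μ_s,min = tan θ.
μ_s,min = tan 42° = 0.9.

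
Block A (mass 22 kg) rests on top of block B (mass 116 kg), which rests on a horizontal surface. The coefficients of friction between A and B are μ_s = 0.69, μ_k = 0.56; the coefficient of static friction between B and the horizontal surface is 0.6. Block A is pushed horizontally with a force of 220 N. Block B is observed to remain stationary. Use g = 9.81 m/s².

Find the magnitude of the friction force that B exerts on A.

Between the blocks, N₁ = m_A g = 215.8 N.
Maximum static friction on A from B: μ_s N₁ = 0.69×215.8 = 148.9 N.
Since P = 220 N > 148.9 N, A slides on B; the A–B friction is kinetic: f₁ = μ_k N₁ = 0.56×215.8 = 121 N.
By Newton's third law B feels 121 N forward from A. With B stationary, the floor's static friction on B balances it: f₂ = 121 N (well within μ_s(m_A+m_B)g = 812.3 N).

f ≈ 121 N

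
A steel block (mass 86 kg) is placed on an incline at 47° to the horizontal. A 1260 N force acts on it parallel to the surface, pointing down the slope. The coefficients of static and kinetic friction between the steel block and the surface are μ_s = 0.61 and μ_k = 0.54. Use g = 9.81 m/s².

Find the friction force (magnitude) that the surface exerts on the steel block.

f ≈ 311 N (up the incline)

Perpendicular to the surface, N = m g cos θ = 86·9.81·cos 47° = 575.4 N.
Parallel to the incline, ΣF = 0 gives f = m g sin θ + P = 617 + 1260 = 1877 N (up-slope positive).
Maximum static friction available: μ_s N = 0.61 × 575.4 = 351 N.
Since |1877| > 351 N, static friction cannot hold it; the steel block slides down the incline and kinetic friction applies: f = μ_k N = 0.54 × 575.4 = 311 N.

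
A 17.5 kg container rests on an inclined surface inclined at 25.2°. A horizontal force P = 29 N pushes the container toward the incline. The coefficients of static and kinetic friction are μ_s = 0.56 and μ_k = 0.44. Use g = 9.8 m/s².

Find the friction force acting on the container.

f ≈ 46.8 N (up the incline)

Resolve perpendicular to the incline: N = m g cos θ + P sin θ = 17.5×9.8×cos 25.2° + 29×sin 25.2° = 167.5 N.
Parallel to the incline: P cos θ − m g sin θ = 26.24 − 73.02 = -46.78 N; the friction needed to balance this is 46.78 N acting up the slope.
Maximum static friction: μ_s N = 0.56 × 167.5 = 93.81 N.
|f_req| = 46.78 ≤ 93.81 N → the container is in equilibrium; friction equals the required value.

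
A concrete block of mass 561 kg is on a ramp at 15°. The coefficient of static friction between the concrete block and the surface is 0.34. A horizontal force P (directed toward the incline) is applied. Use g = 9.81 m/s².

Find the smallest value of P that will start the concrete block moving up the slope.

P ≈ 3680 N

At impending motion up the slope, friction acts down-slope at its limit: f = μ_s N.
Perpendicular to the incline: N = m g cos θ + P sin θ.
Along the incline: P cos θ = m g sin θ + μ_s N = m g sin θ + μ_s (m g cos θ + P sin θ).
Solving, P (cos θ − μ_s sin θ) = m g (sin θ + μ_s cos θ), so P = 561×9.81×(sin 15° + 0.34 cos 15°)/(cos 15° − 0.34 sin 15°) = 5500×0.5872/0.8779 = 3680 N.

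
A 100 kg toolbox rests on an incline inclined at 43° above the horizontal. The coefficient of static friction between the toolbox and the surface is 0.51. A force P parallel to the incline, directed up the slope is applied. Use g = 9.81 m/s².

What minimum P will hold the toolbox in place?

The toolbox tends to slide down (tan θ > μ_s), so at the point of impending slip friction acts up-slope at its limit: f = μ_s N.
P is parallel to the surface, so N = m g cos θ = 717 N.
Along the incline: P + μ_s N = m g sin θ, so P = 669 − 0.51×717 = 303 N.

P_min ≈ 303 N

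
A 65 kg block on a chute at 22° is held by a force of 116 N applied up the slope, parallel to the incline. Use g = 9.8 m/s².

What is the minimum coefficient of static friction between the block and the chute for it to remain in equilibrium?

μ_s,min ≈ 0.208

N = m g cos θ = 590.6 N.
Friction must make up the shortfall along the incline: f = m g sin θ − P = 238.6 − 116 = 122.6 N.
At the threshold f = μ_s N, so μ_s,min = 122.6/590.6 = 0.208.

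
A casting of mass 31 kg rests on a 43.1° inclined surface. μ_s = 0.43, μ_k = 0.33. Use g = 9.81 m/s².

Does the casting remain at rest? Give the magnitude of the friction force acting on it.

f ≈ 73.3 N

N = m g cos θ = 222 N.
Down-slope weight component: m g sin θ = 208 N.
μ_s N = 95.5 N.
208 > 95.5 N, so it slides; kinetic friction f = μ_k N = 0.33×222 = 73.3 N.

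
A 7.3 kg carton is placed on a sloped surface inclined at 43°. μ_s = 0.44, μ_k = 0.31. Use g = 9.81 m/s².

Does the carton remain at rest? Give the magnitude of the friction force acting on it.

N = m g cos θ = 52.4 N.
Down-slope weight component: m g sin θ = 48.8 N.
μ_s N = 23 N.
48.8 > 23 N, so it slides; kinetic friction f = μ_k N = 0.31×52.4 = 16.2 N.

f ≈ 16.2 N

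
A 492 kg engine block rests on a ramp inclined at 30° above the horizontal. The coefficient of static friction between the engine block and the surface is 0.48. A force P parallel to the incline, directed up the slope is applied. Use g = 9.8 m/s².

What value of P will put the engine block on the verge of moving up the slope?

At impending motion up the slope, friction acts down-slope at its limit: f = μ_s N.
P is parallel to the surface, so N = m g cos θ = 4180 N.
Along the incline: P = m g sin θ + μ_s N = 2410 + 0.48×4180 = 4420 N.

P ≈ 4420 N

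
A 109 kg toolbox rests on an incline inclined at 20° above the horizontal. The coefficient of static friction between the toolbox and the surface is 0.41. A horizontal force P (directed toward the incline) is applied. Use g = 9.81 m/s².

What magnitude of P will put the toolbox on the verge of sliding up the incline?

P ≈ 973 N

At impending motion up the slope, friction acts down-slope at its limit: f = μ_s N.
Perpendicular to the incline: N = m g cos θ + P sin θ.
Along the incline: P cos θ = m g sin θ + μ_s N = m g sin θ + μ_s (m g cos θ + P sin θ).
Solving, P (cos θ − μ_s sin θ) = m g (sin θ + μ_s cos θ), so P = 109×9.81×(sin 20° + 0.41 cos 20°)/(cos 20° − 0.41 sin 20°) = 1070×0.7273/0.7995 = 973 N.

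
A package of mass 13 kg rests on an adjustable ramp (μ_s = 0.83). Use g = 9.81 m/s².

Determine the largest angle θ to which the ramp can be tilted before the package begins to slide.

At the slip threshold, m g sin θ = μ_s · m g cos θ, so tan θ = μ_s.
θ_max = arctan(0.83) = 39.7°.

θ_max ≈ 39.7°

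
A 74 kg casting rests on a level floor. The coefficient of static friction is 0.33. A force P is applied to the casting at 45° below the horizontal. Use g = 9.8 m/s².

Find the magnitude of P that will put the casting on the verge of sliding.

P ≈ 505 N

N = m g + P sin α (the push presses the casting into the level floor).
At impending slip, P cos α = μ_s N = μ_s (m g + P sin α).
Solving: P (cos α − μ_s sin α) = μ_s m g → P = 0.33×725/(cos 45° − 0.33 sin 45°) = 239/0.4738 = 505 N.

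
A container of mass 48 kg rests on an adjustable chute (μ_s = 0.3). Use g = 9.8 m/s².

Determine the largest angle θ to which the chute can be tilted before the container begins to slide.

At the slip threshold, m g sin θ = μ_s · m g cos θ, so tan θ = μ_s.
θ_max = arctan(0.3) = 16.7°.

θ_max ≈ 16.7°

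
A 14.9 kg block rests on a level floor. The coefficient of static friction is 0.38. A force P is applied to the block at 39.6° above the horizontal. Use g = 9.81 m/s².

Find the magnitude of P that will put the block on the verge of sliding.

P ≈ 54.8 N

N = m g − P sin α (the pull lifts the block).
At impending slip, P cos α = μ_s N = μ_s (m g − P sin α).
Solving: P (cos α + μ_s sin α) = μ_s m g → P = 0.38×146/(cos 39.6° + 0.38 sin 39.6°) = 55.5/1.013 = 54.8 N.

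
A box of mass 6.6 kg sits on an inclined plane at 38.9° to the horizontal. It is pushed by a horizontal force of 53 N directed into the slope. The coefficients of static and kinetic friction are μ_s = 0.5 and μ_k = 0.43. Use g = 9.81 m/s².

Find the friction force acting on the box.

f ≈ 0.589 N (down the incline)

Resolve perpendicular to the incline: N = m g cos θ + P sin θ = 6.6×9.81×cos 38.9° + 53×sin 38.9° = 83.67 N.
Parallel to the incline: P cos θ − m g sin θ = 41.25 − 40.66 = 0.5888 N; the friction needed to balance this is 0.5888 N acting down the slope.
Maximum static friction: μ_s N = 0.5 × 83.67 = 41.84 N.
Since 0.5888 N is within the 41.84 N limit, the box stays put and friction is exactly 0.589 N.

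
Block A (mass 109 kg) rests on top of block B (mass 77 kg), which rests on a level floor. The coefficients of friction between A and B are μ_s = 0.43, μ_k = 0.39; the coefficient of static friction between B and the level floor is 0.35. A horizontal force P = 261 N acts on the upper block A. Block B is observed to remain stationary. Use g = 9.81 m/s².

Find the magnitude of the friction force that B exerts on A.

f ≈ 261 N

Between the blocks, N₁ = m_A g = 1069 N.
Maximum static friction on A from B: μ_s N₁ = 0.43×1069 = 459.8 N.
Since P = 261 N ≤ 459.8 N, A does not slip on B; friction on A equals P = 261 N.
B experiences an equal 261 N forward from A (third law). B is in equilibrium, so the floor supplies f₂ = 261 N of static friction (limit μ_s(m_A+m_B)g = 638.6 N, not exceeded).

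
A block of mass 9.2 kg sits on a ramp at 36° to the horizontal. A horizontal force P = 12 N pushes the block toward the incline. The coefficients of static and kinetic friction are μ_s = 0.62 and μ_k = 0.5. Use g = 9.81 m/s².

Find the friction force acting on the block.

f ≈ 43.3 N (up the incline)

The horizontal push has a component P sin θ into the surface, so N = m g cos θ + P sin θ = 73.02 + 7.053 = 80.07 N.
Parallel to the incline: P cos θ − m g sin θ = 9.708 − 53.05 = -43.34 N; the friction needed to balance this is 43.34 N acting up the slope.
The limit of static friction is μ_s N = 49.64 N.
Since 43.34 N is within the 49.64 N limit, the block stays put and friction is exactly 43.3 N.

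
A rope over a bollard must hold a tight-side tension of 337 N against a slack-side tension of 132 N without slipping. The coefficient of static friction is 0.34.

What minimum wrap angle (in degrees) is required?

T₂/T₁ = e^{μβ} → β = ln(T₂/T₁)/μ.
β = ln(337/132)/0.34 = 0.9373/0.34 = 2.757 rad.
In degrees: β = 2.757 × 180/π = 158°.

β_min ≈ 158°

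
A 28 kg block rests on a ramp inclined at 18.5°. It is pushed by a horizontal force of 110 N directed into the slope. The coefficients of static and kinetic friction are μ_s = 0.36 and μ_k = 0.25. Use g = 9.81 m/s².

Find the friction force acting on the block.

Normal direction: N = m g cos θ + P sin θ = 295.4 N.
Parallel to the incline: P cos θ − m g sin θ = 104.3 − 87.16 = 17.16 N; the friction needed to balance this is 17.16 N acting down the slope.
The limit of static friction is μ_s N = 106.3 N.
Since 17.16 N is within the 106.3 N limit, the block stays put and friction is exactly 17.2 N.

f ≈ 17.2 N (down the incline)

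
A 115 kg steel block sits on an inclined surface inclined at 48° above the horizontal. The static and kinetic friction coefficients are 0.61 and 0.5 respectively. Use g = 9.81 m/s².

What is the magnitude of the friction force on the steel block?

Perpendicular to the surface, N = m g cos θ = 115·9.81·cos 48° = 754.9 N.
Along the slope the weight component is m g sin θ = 838.4 N; friction must supply exactly this, acting up-slope.
Static friction can supply at most μ_s N = 460.5 N.
|838.4| exceeds 460.5 N, so the steel block slips down-slope; friction is kinetic, f = μ_k N = 0.5×754.9 = 377 N.

f ≈ 377 N (up the incline)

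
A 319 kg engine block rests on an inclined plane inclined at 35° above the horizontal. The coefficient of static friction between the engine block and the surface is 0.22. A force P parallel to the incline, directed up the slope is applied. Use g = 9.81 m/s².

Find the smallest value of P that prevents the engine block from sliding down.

The engine block tends to slide down (tan θ > μ_s), so at the point of impending slip friction acts up-slope at its limit: f = μ_s N.
P is parallel to the surface, so N = m g cos θ = 2560 N.
Along the incline: P + μ_s N = m g sin θ, so P = 1790 − 0.22×2560 = 1230 N.

P_min ≈ 1230 N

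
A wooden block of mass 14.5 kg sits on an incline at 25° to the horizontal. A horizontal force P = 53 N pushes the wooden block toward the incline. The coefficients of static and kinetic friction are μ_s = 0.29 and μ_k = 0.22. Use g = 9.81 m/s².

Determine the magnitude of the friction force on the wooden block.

Resolve perpendicular to the incline: N = m g cos θ + P sin θ = 14.5×9.81×cos 25° + 53×sin 25° = 151.3 N.
Parallel to the incline: P cos θ − m g sin θ = 48.03 − 60.12 = -12.08 N; the friction needed to balance this is 12.08 N acting up the slope.
Maximum static friction: μ_s N = 0.29 × 151.3 = 43.88 N.
|f_req| = 12.08 ≤ 43.88 N → the wooden block is in equilibrium; friction equals the required value.

f ≈ 12.1 N (up the incline)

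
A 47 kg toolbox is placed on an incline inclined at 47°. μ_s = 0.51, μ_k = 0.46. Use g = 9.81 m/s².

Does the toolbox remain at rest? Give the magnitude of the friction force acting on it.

N = m g cos θ = 314 N.
Down-slope weight component: m g sin θ = 337 N.
μ_s N = 160 N.
337 > 160 N, so it slides; kinetic friction f = μ_k N = 0.46×314 = 145 N.

f ≈ 145 N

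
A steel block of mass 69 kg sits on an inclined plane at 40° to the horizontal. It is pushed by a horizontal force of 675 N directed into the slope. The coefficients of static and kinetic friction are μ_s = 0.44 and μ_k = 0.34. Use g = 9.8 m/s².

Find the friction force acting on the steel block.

Resolve perpendicular to the incline: N = m g cos θ + P sin θ = 69×9.8×cos 40° + 675×sin 40° = 951.9 N.
Along the incline, the net driving force (taking up-slope positive) is P cos θ − m g sin θ = 517.1 − 434.7 = 82.43 N, so equilibrium requires friction f = -82.43 N (down-slope).
The limit of static friction is μ_s N = 418.8 N.
Since 82.43 N is within the 418.8 N limit, the steel block stays put and friction is exactly 82.4 N.

f ≈ 82.4 N (down the incline)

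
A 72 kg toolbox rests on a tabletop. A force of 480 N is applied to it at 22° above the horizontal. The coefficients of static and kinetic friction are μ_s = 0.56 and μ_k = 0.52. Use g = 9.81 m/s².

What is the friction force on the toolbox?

f ≈ 274 N

The vertical component of P reduces the normal force: N = m g − P sin α = 706.3 − 179.8 = 526.5 N.
The horizontal driving force is P cos α = 445 N, so equilibrium needs friction f = 445 N.
The static-friction limit is μ_s N = 294.8 N.
The required friction exceeds μ_s N, so the toolbox moves and f = μ_k N = 274 N.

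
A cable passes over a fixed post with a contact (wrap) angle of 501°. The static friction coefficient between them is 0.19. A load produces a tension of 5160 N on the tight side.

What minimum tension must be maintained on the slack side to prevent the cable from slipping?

Capstan equation at impending slip: T_tight/T_slack = e^{μβ}.
β = 501° = 8.744 rad; e^{μβ} = e^{0.19×8.744} = 5.267.
T_slack = T_tight / e^{μβ} = 5160 / 5.267 = 980 N.

T_min ≈ 980 N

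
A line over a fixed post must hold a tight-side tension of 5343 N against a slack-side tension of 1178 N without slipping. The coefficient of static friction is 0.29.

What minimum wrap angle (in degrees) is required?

T₂/T₁ = e^{μβ} → β = ln(T₂/T₁)/μ.
β = ln(5343/1178)/0.29 = 1.512/0.29 = 5.214 rad.
In degrees: β = 5.214 × 180/π = 299°.

β_min ≈ 299°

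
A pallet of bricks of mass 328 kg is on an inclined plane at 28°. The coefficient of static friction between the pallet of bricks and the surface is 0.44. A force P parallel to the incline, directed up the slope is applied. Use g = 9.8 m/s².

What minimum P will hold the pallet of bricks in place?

P_min ≈ 260 N

The pallet of bricks tends to slide down (tan θ > μ_s), so at the point of impending slip friction acts up-slope at its limit: f = μ_s N.
P is parallel to the surface, so N = m g cos θ = 2840 N.
Along the incline: P + μ_s N = m g sin θ, so P = 1510 − 0.44×2840 = 260 N.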